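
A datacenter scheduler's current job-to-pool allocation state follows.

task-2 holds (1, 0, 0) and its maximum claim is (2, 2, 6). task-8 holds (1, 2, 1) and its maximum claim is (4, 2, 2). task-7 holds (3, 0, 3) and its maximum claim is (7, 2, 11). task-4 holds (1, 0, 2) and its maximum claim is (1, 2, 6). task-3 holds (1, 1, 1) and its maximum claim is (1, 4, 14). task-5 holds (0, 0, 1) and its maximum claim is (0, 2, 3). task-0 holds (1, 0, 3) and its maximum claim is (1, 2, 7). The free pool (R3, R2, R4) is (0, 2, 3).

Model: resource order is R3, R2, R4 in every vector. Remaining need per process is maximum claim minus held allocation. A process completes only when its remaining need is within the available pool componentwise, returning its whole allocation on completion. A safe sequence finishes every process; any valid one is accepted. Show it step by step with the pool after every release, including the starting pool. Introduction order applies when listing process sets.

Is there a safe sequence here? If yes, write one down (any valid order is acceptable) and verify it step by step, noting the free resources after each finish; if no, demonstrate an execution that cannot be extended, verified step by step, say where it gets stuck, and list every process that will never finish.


The state is SAFE; one workable sequence: task-5, task-0, task-4, task-2, task-8, task-7, task-3.
Key observation: reading the order forward, task-5 is the first process whose need (0, 2, 2) meets the free pool (0, 2, 3) exactly on a resource it requests.
Walking it through:
  pool = (0, 2, 3)
  task-5: need (0, 2, 2) fits (0, 2, 3); releases (0, 0, 1), pool now (0, 2, 4)
  task-0: need (0, 2, 4) fits (0, 2, 4); releases (1, 0, 3), pool now (1, 2, 7)
  task-4: need (0, 2, 4) fits (1, 2, 7); releases (1, 0, 2), pool now (2, 2, 9)
  task-2: need (1, 2, 6) fits (2, 2, 9); releases (1, 0, 0), pool now (3, 2, 9)
  task-8: need (3, 0, 1) fits (3, 2, 9); releases (1, 2, 1), pool now (4, 4, 10)
  task-7: need (4, 2, 8) fits (4, 4, 10); releases (3, 0, 3), pool now (7, 4, 13)
  task-3: need (0, 3, 13) fits (7, 4, 13); releases (1, 1, 1), pool now (8, 5, 14)


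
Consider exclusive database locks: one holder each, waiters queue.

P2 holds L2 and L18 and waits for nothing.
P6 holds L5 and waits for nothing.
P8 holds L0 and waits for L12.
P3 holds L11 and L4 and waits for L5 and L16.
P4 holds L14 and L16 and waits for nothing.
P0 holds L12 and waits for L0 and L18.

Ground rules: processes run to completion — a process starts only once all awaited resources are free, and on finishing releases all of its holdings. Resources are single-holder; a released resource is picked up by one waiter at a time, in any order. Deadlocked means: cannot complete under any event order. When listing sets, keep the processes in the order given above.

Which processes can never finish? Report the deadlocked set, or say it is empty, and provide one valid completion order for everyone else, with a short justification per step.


The deadlocked set is P8 and P0.
Key observation: the waits loop around P8 -> P0 -> P8 with no way out; no other process is dragged down with it.
A valid finishing order for the others: P4, P2, P6, P3.
Walking it through:
  P4 waits on nothing -> runs at once and releases L14 and L16
  P2 waits on nothing -> runs at once and releases L2 and L18
  P6 waits on nothing -> runs at once and releases L5
  P3 waits on L5 and L16 — all released -> runs and releases L11 and L4


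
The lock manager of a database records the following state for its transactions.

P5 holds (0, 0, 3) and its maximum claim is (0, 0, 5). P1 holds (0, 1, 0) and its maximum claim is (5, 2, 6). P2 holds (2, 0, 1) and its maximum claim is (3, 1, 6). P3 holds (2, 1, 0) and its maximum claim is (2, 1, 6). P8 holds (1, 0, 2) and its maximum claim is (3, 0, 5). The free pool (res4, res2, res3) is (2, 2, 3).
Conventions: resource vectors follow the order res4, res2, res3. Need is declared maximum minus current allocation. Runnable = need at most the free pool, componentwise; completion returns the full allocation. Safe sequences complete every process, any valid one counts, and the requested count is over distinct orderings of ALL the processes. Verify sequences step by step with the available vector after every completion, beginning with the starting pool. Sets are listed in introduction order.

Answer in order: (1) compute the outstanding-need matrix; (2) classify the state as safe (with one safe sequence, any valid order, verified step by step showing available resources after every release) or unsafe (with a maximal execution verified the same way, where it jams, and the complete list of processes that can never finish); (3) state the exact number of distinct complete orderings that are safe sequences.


(1) Outstanding need per process (order res4, res2, res3):
  P5: (0, 0, 2)
  P1: (5, 1, 6)
  P2: (1, 1, 5)
  P3: (0, 0, 6)
  P8: (2, 0, 3)
(2) The state is SAFE; one workable sequence: P8, P2, P3, P1, P5.
Key observation: the first exact fit in this order is P8 — it needs (2, 0, 3) with (2, 2, 3) free, meeting a requested resource to the last unit.
Verifying each step:
  pool = (2, 2, 3)
  run P8 (needs (2, 0, 3), free (2, 2, 3)); after release of (1, 0, 2) the pool is (3, 2, 5)
  run P2 (needs (1, 1, 5), free (3, 2, 5)); after release of (2, 0, 1) the pool is (5, 2, 6)
  run P3 (needs (0, 0, 6), free (5, 2, 6)); after release of (2, 1, 0) the pool is (7, 3, 6)
  run P1 (needs (5, 1, 6), free (7, 3, 6)); after release of (0, 1, 0) the pool is (7, 4, 6)
  run P5 (needs (0, 0, 2), free (7, 4, 6)); after release of (0, 0, 3) the pool is (7, 4, 9)
(3) Precisely 22 of the possible complete orderings are safe sequences.


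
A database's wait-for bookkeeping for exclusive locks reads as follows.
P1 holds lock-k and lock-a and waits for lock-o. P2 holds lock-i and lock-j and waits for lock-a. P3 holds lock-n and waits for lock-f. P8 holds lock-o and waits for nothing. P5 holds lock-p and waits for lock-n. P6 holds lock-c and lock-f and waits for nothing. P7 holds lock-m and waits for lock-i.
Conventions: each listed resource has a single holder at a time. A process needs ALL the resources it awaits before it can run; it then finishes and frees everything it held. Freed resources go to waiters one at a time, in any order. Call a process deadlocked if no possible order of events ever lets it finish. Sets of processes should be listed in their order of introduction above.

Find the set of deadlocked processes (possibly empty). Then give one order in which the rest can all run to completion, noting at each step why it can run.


Nothing here is deadlocked.
Key observation: every chain of waits terminates; starting from the processes that wait on nothing, all the rest unlock in turn.
The rest can finish in the order P8, P6, P1, P3, P2, P7, P5.
Check, step by step:
  P8 waits on nothing -> runs at once and releases lock-o
  P6 waits on nothing -> runs at once and releases lock-c and lock-f
  P1: everything it awaited (lock-o) is free; runs, freeing lock-k and lock-a
  P3: everything it awaited (lock-f) is free; runs, freeing lock-n
  P2: everything it awaited (lock-a) is free; runs, freeing lock-i and lock-j
  P7: everything it awaited (lock-i) is free; runs, freeing lock-m
  P5: everything it awaited (lock-n) is free; runs, freeing lock-p


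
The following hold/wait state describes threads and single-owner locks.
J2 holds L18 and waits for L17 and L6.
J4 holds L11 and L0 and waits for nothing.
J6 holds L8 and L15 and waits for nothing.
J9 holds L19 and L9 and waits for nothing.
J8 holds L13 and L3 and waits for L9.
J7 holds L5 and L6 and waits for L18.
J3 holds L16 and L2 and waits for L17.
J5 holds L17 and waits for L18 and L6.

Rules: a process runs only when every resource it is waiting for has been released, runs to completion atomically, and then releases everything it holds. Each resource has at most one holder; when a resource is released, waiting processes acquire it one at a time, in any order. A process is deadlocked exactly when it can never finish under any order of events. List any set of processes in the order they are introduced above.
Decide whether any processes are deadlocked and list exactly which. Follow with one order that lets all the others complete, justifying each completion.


The deadlocked set is J2, J7, J3 and J5.
Key observation: along J2 -> J7 -> J2, each member waits on what the next one holds — a deadlock; J5 is caught in further circular waits and J3 waits into the deadlock from upstream.
The rest can finish in the order J4, J9, J6, J8.
Verifying each step:
  J4 waits on nothing -> runs at once and releases L11 and L0
  J9 waits on nothing -> runs at once and releases L19 and L9
  J6 waits on nothing -> runs at once and releases L8 and L15
  J8 waits on L9 — all released -> runs and releases L13 and L3


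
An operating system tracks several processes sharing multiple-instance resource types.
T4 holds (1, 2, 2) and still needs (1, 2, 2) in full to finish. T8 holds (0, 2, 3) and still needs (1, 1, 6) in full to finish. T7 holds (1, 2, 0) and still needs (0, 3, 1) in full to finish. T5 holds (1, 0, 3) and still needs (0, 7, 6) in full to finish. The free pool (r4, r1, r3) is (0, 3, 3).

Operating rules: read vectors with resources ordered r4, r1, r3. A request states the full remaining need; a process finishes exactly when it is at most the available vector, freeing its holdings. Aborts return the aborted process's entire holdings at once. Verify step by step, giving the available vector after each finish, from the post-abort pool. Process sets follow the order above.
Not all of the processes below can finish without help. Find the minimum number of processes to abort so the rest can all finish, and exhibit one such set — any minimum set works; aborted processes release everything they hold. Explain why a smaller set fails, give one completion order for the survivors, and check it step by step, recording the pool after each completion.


The answer: abort T5.
Key observation: before aborting T5, T8 was permanently blocked — no order could ever run it; afterwards it completes at step 1.
No smaller set exists: with zero aborts the deadlock remains.
Survivors finish in the order: T8, T7, T4. Walking it through (pool after the aborts first):
  pool = (1, 3, 6)
  T8 needs (1, 1, 6) <= (1, 3, 6) -> finishes; pool += (0, 2, 3) = (1, 5, 9)
  T7 needs (0, 3, 1) <= (1, 5, 9) -> finishes; pool += (1, 2, 0) = (2, 7, 9)
  T4 needs (1, 2, 2) <= (2, 7, 9) -> finishes; pool += (1, 2, 2) = (3, 9, 11)


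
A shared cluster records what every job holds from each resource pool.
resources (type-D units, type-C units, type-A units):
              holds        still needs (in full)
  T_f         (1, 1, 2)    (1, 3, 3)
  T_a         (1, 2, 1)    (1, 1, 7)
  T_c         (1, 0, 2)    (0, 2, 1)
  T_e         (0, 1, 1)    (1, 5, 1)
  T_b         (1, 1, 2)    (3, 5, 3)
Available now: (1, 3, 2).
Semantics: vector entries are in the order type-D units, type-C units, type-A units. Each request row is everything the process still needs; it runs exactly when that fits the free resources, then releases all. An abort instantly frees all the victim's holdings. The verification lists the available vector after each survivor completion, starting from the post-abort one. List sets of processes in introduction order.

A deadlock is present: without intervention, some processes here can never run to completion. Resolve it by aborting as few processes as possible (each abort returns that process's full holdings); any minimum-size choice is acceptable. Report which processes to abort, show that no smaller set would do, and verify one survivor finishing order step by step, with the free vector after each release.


Abort T_e.
Key observation: aborting T_e returns (0, 1, 1), and T_a — hopeless before — runs at step 3 with the returned capacity in the pool.
Why nothing smaller works: aborting no one leaves the state deadlocked as given.
The survivors complete as T_f, T_c, T_a, T_b. Check, step by step (starting from the post-abort pool):
  pool = (1, 4, 3)
  T_f needs (1, 3, 3) <= (1, 4, 3) -> finishes; pool += (1, 1, 2) = (2, 5, 5)
  T_c needs (0, 2, 1) <= (2, 5, 5) -> finishes; pool += (1, 0, 2) = (3, 5, 7)
  T_a needs (1, 1, 7) <= (3, 5, 7) -> finishes; pool += (1, 2, 1) = (4, 7, 8)
  T_b needs (3, 5, 3) <= (4, 7, 8) -> finishes; pool += (1, 1, 2) = (5, 8, 10)


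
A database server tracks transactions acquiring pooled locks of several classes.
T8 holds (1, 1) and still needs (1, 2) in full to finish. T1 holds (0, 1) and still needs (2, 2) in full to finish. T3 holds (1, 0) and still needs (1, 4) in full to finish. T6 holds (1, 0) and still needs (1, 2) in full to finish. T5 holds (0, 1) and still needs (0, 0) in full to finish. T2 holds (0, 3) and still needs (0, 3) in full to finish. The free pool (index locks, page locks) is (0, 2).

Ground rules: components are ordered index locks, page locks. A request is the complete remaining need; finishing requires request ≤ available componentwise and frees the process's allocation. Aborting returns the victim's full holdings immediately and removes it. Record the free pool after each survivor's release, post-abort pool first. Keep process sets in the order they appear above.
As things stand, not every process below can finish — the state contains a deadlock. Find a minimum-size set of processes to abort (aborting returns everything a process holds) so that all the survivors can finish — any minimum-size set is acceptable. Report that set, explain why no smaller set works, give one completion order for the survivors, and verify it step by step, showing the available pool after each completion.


Abort T6.
Key observation: T8 was stuck for good until T6 gave back (1, 0); in the order shown it finishes at step 2.
No smaller set exists: with zero aborts the deadlock remains.
The survivors complete as T5, T8, T1, T2, T3. Check, step by step (starting from the post-abort pool):
  pool = (1, 2)
  run T5 (needs (0, 0), free (1, 2)); after release of (0, 1) the pool is (1, 3)
  run T8 (needs (1, 2), free (1, 3)); after release of (1, 1) the pool is (2, 4)
  run T1 (needs (2, 2), free (2, 4)); after release of (0, 1) the pool is (2, 5)
  run T2 (needs (0, 3), free (2, 5)); after release of (0, 3) the pool is (2, 8)
  run T3 (needs (1, 4), free (2, 8)); after release of (1, 0) the pool is (3, 8)


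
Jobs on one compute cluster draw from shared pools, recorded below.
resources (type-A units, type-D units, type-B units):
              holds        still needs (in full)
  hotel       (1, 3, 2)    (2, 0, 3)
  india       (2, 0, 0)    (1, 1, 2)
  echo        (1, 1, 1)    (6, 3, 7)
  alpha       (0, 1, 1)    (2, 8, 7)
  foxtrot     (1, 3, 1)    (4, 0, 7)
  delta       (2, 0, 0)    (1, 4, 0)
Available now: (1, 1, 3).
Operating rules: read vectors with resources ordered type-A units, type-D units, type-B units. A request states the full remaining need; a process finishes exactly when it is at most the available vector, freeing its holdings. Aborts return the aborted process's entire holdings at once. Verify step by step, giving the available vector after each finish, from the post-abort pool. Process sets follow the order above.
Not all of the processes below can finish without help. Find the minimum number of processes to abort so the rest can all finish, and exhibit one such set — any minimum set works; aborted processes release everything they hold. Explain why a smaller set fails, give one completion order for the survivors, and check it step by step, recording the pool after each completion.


Abort echo and alpha.
Key observation: foxtrot could never have finished before the abort; with (1, 2, 2) returned by echo and alpha, it fits at step 4.
No one abort is enough; case by case: hotel alone leaves echo blocked (short on type-B units); india alone leaves echo blocked (short on type-B units); echo alone leaves alpha blocked (short on type-D units and type-B units); alpha alone leaves echo blocked (short on type-B units); foxtrot alone leaves echo blocked (short on type-B units); delta alone leaves echo blocked (short on type-B units).
Survivors finish in the order: hotel, delta, india, foxtrot. Check, step by step (pool after the aborts first):
  pool = (2, 3, 5)
  hotel: need (2, 0, 3) fits (2, 3, 5); releases (1, 3, 2), pool now (3, 6, 7)
  delta: need (1, 4, 0) fits (3, 6, 7); releases (2, 0, 0), pool now (5, 6, 7)
  india: need (1, 1, 2) fits (5, 6, 7); releases (2, 0, 0), pool now (7, 6, 7)
  foxtrot: need (4, 0, 7) fits (7, 6, 7); releases (1, 3, 1), pool now (8, 9, 8)


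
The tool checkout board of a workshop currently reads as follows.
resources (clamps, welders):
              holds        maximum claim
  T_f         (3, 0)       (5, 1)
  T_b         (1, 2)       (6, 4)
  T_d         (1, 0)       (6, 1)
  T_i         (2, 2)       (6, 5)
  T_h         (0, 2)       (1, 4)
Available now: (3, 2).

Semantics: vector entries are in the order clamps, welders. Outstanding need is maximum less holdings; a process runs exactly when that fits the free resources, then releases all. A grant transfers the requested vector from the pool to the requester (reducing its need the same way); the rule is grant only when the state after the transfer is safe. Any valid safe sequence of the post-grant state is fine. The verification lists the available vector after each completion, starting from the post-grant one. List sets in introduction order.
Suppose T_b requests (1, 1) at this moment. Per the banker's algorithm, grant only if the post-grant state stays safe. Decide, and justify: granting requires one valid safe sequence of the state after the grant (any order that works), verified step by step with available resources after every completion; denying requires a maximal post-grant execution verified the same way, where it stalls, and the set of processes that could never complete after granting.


GRANT. The post-grant state is safe; one safe sequence: T_f, T_b, T_d, T_i, T_h.
Key observation: (2, 1) free after granting still covers T_f first, and each release covers the next.
Step-by-step check of the post-grant state:
  pool = (2, 1)
  run T_f (needs (2, 1), free (2, 1)); after release of (3, 0) the pool is (5, 1)
  run T_b (needs (4, 1), free (5, 1)); after release of (2, 3) the pool is (7, 4)
  run T_d (needs (5, 1), free (7, 4)); after release of (1, 0) the pool is (8, 4)
  run T_i (needs (4, 3), free (8, 4)); after release of (2, 2) the pool is (10, 6)
  run T_h (needs (1, 2), free (10, 6)); after release of (0, 2) the pool is (10, 8)


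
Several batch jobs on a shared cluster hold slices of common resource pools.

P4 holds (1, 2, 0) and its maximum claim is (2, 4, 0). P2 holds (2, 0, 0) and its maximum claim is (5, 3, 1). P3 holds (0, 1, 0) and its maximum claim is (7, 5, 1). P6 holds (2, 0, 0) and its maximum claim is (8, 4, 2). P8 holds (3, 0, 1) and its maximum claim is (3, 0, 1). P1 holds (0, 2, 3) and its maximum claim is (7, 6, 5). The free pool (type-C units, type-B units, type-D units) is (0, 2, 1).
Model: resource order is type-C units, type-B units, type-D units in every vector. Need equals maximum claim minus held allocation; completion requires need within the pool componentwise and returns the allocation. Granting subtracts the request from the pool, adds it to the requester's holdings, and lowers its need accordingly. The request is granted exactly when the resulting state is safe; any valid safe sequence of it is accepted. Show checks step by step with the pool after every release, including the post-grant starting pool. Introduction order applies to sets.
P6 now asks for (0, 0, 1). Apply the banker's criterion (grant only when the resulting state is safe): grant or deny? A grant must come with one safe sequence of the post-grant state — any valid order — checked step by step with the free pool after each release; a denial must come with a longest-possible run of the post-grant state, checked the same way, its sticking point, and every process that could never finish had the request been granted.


GRANT. The post-grant state is safe; one safe sequence: P8, P4, P2, P6, P1, P3.
Key observation: with (0, 2, 0) left after the transfer, P8 can run at once — the state stays safe.
Step-by-step check of the post-grant state:
  pool = (0, 2, 0)
  P8 needs (0, 0, 0) <= (0, 2, 0) -> finishes; pool += (3, 0, 1) = (3, 2, 1)
  P4 needs (1, 2, 0) <= (3, 2, 1) -> finishes; pool += (1, 2, 0) = (4, 4, 1)
  P2 needs (3, 3, 1) <= (4, 4, 1) -> finishes; pool += (2, 0, 0) = (6, 4, 1)
  P6 needs (6, 4, 1) <= (6, 4, 1) -> finishes; pool += (2, 0, 1) = (8, 4, 2)
  P1 needs (7, 4, 2) <= (8, 4, 2) -> finishes; pool += (0, 2, 3) = (8, 6, 5)
  P3 needs (7, 4, 1) <= (8, 6, 5) -> finishes; pool += (0, 1, 0) = (8, 7, 5)


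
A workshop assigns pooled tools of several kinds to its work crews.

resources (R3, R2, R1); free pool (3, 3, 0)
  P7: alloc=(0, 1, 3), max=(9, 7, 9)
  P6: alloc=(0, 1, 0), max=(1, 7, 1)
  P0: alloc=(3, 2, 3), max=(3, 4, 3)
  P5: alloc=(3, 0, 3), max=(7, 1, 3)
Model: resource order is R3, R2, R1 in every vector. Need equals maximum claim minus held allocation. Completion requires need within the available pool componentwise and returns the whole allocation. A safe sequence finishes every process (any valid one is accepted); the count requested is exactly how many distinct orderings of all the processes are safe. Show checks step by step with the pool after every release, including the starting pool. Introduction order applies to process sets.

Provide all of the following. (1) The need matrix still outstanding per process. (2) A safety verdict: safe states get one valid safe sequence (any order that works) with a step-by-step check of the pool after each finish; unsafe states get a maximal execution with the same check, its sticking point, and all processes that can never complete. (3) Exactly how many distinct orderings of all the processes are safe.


(1) Outstanding need per process (order R3, R2, R1):
  P7: (9, 6, 6)
  P6: (1, 6, 1)
  P0: (0, 2, 0)
  P5: (4, 1, 0)
(2) UNSAFE.
Key observation: the pool after P0, P5 is (9, 5, 6); every surviving request exceeds it in R2, so progress ends there.
Going as far as possible: P0, P5; after that, nothing fits. Verifying each step:
  pool = (3, 3, 0)
  run P0 (needs (0, 2, 0), free (3, 3, 0)); after release of (3, 2, 3) the pool is (6, 5, 3)
  run P5 (needs (4, 1, 0), free (6, 5, 3)); after release of (3, 0, 3) the pool is (9, 5, 6)
  P7 still needs (9, 6, 6) but only (9, 5, 6) is free — short on R2
  P6 still needs (1, 6, 1) but only (9, 5, 6) is free — short on R2
Permanently blocked: P7 and P6.
(3) Precisely 0 of the possible complete orderings are safe sequences.


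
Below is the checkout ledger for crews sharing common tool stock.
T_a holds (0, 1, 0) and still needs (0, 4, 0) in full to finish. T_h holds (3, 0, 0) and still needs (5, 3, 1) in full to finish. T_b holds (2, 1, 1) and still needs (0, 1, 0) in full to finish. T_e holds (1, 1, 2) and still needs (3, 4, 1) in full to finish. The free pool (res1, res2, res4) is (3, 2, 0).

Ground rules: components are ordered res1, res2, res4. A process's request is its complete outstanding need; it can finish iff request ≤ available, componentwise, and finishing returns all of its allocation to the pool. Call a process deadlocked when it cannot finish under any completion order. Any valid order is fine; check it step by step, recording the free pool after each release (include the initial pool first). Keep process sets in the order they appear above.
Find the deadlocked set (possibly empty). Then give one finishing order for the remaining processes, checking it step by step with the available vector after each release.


Deadlocked set: T_a and T_e.
Key observation: even finishing T_b, T_h leaves just (8, 3, 1) free — too little res2 for any of the remaining processes.
A valid finishing order for the others: T_b, T_h. Walking it through:
  pool = (3, 2, 0)
  run T_b (needs (0, 1, 0), free (3, 2, 0)); after release of (2, 1, 1) the pool is (5, 3, 1)
  run T_h (needs (5, 3, 1), free (5, 3, 1)); after release of (3, 0, 0) the pool is (8, 3, 1)
The blocked processes can never fit:
  blocked: T_a wants (0, 4, 0), pool (8, 3, 1) — not enough res2
  blocked: T_e wants (3, 4, 1), pool (8, 3, 1) — not enough res2


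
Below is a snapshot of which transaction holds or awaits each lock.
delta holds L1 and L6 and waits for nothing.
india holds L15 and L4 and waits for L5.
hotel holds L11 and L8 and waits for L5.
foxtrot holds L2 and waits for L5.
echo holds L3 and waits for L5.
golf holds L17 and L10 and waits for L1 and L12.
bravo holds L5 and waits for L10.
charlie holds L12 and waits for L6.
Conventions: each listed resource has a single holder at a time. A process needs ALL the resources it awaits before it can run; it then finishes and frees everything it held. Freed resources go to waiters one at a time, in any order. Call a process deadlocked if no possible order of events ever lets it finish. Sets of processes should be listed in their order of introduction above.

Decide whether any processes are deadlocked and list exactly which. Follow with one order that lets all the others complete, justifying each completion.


No process is deadlocked.
Key observation: the wait relation is loop-free; peeling off processes with no waits unwinds the whole state.
The rest can finish in the order delta, charlie, golf, bravo, echo, foxtrot, india, hotel.
Check, step by step:
  delta waits on nothing -> runs at once and releases L1 and L6
  charlie: everything it awaited (L6) is free; runs, freeing L12
  golf: everything it awaited (L1 and L12) is free; runs, freeing L17 and L10
  bravo: everything it awaited (L10) is free; runs, freeing L5
  echo: everything it awaited (L5) is free; runs, freeing L3
  foxtrot: everything it awaited (L5) is free; runs, freeing L2
  india: everything it awaited (L5) is free; runs, freeing L15 and L4
  hotel: everything it awaited (L5) is free; runs, freeing L11 and L8


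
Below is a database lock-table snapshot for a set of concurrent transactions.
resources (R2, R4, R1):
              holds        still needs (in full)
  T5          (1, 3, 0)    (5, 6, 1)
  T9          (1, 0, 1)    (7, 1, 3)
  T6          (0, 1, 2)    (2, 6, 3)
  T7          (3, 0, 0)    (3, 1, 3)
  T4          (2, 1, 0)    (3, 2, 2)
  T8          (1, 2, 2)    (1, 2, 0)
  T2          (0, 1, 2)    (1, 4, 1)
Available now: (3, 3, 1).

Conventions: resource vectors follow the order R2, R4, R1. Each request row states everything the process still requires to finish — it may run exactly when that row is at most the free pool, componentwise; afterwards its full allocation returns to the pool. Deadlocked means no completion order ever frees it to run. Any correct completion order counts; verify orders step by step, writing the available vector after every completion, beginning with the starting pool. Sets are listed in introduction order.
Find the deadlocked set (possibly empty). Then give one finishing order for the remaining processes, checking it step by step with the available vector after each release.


The deadlocked set is empty.
Key observation: T8 fits the free pool immediately, and its release cascades until everyone finishes.
A valid finishing order for the others: T8, T7, T4, T5, T6, T9, T2. Step-by-step check:
  pool = (3, 3, 1)
  T8 needs (1, 2, 0) <= (3, 3, 1) -> finishes; pool += (1, 2, 2) = (4, 5, 3)
  T7 needs (3, 1, 3) <= (4, 5, 3) -> finishes; pool += (3, 0, 0) = (7, 5, 3)
  T4 needs (3, 2, 2) <= (7, 5, 3) -> finishes; pool += (2, 1, 0) = (9, 6, 3)
  T5 needs (5, 6, 1) <= (9, 6, 3) -> finishes; pool += (1, 3, 0) = (10, 9, 3)
  T6 needs (2, 6, 3) <= (10, 9, 3) -> finishes; pool += (0, 1, 2) = (10, 10, 5)
  T9 needs (7, 1, 3) <= (10, 10, 5) -> finishes; pool += (1, 0, 1) = (11, 10, 6)
  T2 needs (1, 4, 1) <= (11, 10, 6) -> finishes; pool += (0, 1, 2) = (11, 11, 8)


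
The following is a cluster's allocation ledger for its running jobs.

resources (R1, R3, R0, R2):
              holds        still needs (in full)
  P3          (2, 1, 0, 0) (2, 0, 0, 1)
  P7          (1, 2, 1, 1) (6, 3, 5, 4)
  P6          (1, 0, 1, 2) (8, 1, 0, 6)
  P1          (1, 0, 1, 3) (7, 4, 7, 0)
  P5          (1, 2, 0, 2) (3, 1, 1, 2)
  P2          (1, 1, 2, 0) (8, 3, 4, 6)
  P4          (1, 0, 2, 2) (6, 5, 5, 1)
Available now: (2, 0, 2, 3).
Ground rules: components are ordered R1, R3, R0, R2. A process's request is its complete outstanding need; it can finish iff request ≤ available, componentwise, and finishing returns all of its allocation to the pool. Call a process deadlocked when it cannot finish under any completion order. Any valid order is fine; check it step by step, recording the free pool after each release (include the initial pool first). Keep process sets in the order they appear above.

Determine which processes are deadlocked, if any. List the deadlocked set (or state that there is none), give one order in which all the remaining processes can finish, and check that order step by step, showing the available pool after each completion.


Deadlocked: P7, P6, P1, P2 and P4.
Key observation: P3, P5 can finish, but then (5, 3, 2, 5) is all there is, and the blocked group's R1 demands exceed it.
A valid finishing order for the others: P3, P5. Verifying each step:
  pool = (2, 0, 2, 3)
  P3 needs (2, 0, 0, 1) <= (2, 0, 2, 3) -> finishes; pool += (2, 1, 0, 0) = (4, 1, 2, 3)
  P5 needs (3, 1, 1, 2) <= (4, 1, 2, 3) -> finishes; pool += (1, 2, 0, 2) = (5, 3, 2, 5)
None of the blocked processes ever fits:
  blocked: P7 wants (6, 3, 5, 4), pool (5, 3, 2, 5) — not enough R1 and R0
  blocked: P6 wants (8, 1, 0, 6), pool (5, 3, 2, 5) — not enough R1 and R2
  blocked: P1 wants (7, 4, 7, 0), pool (5, 3, 2, 5) — not enough R1, R3 and R0
  blocked: P2 wants (8, 3, 4, 6), pool (5, 3, 2, 5) — not enough R1, R0 and R2
  blocked: P4 wants (6, 5, 5, 1), pool (5, 3, 2, 5) — not enough R1, R3 and R0


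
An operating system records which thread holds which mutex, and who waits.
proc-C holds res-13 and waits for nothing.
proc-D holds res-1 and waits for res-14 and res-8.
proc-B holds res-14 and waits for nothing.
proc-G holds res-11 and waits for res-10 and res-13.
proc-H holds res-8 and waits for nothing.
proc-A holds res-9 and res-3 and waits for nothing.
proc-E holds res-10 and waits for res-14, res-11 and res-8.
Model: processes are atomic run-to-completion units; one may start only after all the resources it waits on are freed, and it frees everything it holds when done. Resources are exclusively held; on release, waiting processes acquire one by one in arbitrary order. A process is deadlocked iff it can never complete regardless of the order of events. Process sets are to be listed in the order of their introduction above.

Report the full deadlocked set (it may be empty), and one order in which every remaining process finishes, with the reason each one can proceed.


Deadlocked set: proc-G and proc-E.
Key observation: along proc-G -> proc-E -> proc-G, each member waits on what the next one holds — a deadlock; no other process is dragged down with it.
The rest can finish in the order proc-B, proc-H, proc-A, proc-D, proc-C.
Verifying each step:
  run proc-B (it waits on nothing); releases res-14
  run proc-H (it waits on nothing); releases res-8
  run proc-A (it waits on nothing); releases res-9 and res-3
  proc-D: everything it awaited (res-14 and res-8) is free; runs, freeing res-1
  run proc-C (it waits on nothing); releases res-13


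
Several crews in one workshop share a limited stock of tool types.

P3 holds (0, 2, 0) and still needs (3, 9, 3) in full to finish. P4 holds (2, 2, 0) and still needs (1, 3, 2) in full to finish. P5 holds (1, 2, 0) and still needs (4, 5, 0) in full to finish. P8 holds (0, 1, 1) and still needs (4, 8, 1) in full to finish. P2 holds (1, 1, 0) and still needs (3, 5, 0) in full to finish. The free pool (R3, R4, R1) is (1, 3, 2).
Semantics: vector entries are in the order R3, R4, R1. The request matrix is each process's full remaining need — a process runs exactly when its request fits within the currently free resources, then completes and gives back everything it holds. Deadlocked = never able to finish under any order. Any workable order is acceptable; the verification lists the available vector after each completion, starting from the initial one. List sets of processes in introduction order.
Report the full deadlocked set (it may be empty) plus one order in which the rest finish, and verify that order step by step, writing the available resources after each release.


The deadlocked set is empty.
Key observation: P4 fits the free pool immediately, and its release cascades until everyone finishes.
A valid finishing order for the others: P4, P2, P5, P8, P3. Walking it through:
  pool = (1, 3, 2)
  run P4 (needs (1, 3, 2), free (1, 3, 2)); after release of (2, 2, 0) the pool is (3, 5, 2)
  run P2 (needs (3, 5, 0), free (3, 5, 2)); after release of (1, 1, 0) the pool is (4, 6, 2)
  run P5 (needs (4, 5, 0), free (4, 6, 2)); after release of (1, 2, 0) the pool is (5, 8, 2)
  run P8 (needs (4, 8, 1), free (5, 8, 2)); after release of (0, 1, 1) the pool is (5, 9, 3)
  run P3 (needs (3, 9, 3), free (5, 9, 3)); after release of (0, 2, 0) the pool is (5, 11, 3)


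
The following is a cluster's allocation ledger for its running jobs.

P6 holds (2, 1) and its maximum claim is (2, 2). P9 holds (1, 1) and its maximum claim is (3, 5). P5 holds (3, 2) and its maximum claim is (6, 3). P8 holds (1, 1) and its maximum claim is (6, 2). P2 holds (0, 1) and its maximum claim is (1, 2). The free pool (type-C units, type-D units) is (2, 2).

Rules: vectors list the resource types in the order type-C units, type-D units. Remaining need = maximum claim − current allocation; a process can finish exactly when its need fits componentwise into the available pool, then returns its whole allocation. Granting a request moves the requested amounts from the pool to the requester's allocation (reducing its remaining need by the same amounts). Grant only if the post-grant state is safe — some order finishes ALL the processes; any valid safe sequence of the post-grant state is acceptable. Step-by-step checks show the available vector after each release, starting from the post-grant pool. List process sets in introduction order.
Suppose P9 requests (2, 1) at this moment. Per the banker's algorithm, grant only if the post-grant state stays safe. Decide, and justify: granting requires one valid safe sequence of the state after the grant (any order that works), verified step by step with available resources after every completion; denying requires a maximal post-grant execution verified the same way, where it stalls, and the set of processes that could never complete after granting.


GRANT. The post-grant state is safe; one safe sequence: P6, P2, P9, P5, P8.
Key observation: post-grant, (0, 1) remains, and an order beginning with P6 completes everyone.
Verifying the post-grant state step by step:
  pool = (0, 1)
  run P6 (needs (0, 1), free (0, 1)); after release of (2, 1) the pool is (2, 2)
  run P2 (needs (1, 1), free (2, 2)); after release of (0, 1) the pool is (2, 3)
  run P9 (needs (0, 3), free (2, 3)); after release of (3, 2) the pool is (5, 5)
  run P5 (needs (3, 1), free (5, 5)); after release of (3, 2) the pool is (8, 7)
  run P8 (needs (5, 1), free (8, 7)); after release of (1, 1) the pool is (9, 8)


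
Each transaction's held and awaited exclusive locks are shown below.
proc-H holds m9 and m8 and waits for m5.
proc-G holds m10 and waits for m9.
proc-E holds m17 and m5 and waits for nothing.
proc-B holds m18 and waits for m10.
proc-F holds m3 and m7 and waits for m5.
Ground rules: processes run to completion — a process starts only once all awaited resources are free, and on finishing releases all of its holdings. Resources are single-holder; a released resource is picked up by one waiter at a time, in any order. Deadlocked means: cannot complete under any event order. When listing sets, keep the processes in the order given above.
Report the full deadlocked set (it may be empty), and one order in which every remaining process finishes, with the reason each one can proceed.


The deadlocked set is empty.
Key observation: the waits form no ring: some process can always run, and its releases unblock the others one by one.
The rest can finish in the order proc-E, proc-H, proc-G, proc-F, proc-B.
Walking it through:
  run proc-E (it waits on nothing); releases m17 and m5
  proc-H: everything it awaited (m5) is free; runs, freeing m9 and m8
  proc-G: everything it awaited (m9) is free; runs, freeing m10
  proc-F: everything it awaited (m5) is free; runs, freeing m3 and m7
  proc-B: everything it awaited (m10) is free; runs, freeing m18


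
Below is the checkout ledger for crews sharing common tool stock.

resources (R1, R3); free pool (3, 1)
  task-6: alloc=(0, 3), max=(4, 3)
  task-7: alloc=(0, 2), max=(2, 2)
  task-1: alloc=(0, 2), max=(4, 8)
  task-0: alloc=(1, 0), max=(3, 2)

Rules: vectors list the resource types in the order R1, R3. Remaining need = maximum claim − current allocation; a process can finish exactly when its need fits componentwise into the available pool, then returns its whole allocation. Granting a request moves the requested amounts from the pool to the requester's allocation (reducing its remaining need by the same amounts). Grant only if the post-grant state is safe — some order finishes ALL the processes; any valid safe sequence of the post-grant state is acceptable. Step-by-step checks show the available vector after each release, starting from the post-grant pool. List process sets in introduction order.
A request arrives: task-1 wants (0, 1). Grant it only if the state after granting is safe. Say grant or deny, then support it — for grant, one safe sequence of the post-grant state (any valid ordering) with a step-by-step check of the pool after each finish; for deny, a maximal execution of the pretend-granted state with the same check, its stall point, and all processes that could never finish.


GRANT. The post-grant state is safe; one safe sequence: task-7, task-0, task-6, task-1.
Key observation: post-grant, (3, 0) remains, and an order beginning with task-7 completes everyone.
Check on the post-grant state, step by step:
  pool = (3, 0)
  task-7 needs (2, 0) <= (3, 0) -> finishes; pool += (0, 2) = (3, 2)
  task-0 needs (2, 2) <= (3, 2) -> finishes; pool += (1, 0) = (4, 2)
  task-6 needs (4, 0) <= (4, 2) -> finishes; pool += (0, 3) = (4, 5)
  task-1 needs (4, 5) <= (4, 5) -> finishes; pool += (0, 3) = (4, 8)


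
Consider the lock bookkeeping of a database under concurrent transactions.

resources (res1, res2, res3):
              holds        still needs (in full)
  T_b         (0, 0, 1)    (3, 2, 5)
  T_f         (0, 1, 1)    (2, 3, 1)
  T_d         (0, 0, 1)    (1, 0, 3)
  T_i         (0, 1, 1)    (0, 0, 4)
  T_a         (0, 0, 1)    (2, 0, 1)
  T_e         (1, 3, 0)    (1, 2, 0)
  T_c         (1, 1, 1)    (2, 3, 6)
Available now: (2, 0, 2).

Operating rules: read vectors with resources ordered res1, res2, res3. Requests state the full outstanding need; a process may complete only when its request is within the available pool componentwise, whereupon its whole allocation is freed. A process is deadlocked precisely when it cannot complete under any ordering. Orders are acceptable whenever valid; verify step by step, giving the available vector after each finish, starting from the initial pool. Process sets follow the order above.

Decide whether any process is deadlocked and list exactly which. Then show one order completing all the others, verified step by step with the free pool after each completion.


Deadlocked: T_b, T_f, T_e and T_c.
Key observation: T_a, T_d, T_i can finish, but then (2, 1, 5) is all there is, and the blocked group's res2 demands exceed it.
A valid finishing order for the others: T_a, T_d, T_i. Check, step by step:
  pool = (2, 0, 2)
  T_a needs (2, 0, 1) <= (2, 0, 2) -> finishes; pool += (0, 0, 1) = (2, 0, 3)
  T_d needs (1, 0, 3) <= (2, 0, 3) -> finishes; pool += (0, 0, 1) = (2, 0, 4)
  T_i needs (0, 0, 4) <= (2, 0, 4) -> finishes; pool += (0, 1, 1) = (2, 1, 5)
The blocked processes can never fit:
  T_b still needs (3, 2, 5) but only (2, 1, 5) is free — short on res1 and res2
  T_f still needs (2, 3, 1) but only (2, 1, 5) is free — short on res2
  T_e still needs (1, 2, 0) but only (2, 1, 5) is free — short on res2
  T_c still needs (2, 3, 6) but only (2, 1, 5) is free — short on res2 and res3
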